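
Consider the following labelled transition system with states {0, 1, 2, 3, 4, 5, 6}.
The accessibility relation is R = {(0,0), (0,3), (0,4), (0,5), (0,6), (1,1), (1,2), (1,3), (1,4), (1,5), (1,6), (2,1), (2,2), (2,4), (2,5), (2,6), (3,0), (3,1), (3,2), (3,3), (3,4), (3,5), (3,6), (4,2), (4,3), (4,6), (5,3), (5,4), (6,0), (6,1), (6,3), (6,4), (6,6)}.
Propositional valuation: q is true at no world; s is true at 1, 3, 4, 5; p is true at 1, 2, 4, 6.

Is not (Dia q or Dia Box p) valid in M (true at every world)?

Yes

Let φ = not (Dia q or Dia Box p). Evaluate φ at each world:
  0 (successors {0, 3, 4, 5, 6}): φ is true.
  1 (successors {1, 2, 3, 4, 5, 6}): φ is true.
  2 (successors {1, 2, 4, 5, 6}): φ is true.
  3 (successors {0, 1, 2, 3, 4, 5, 6}): φ is true.
  4 (successors {2, 3, 6}): φ is true.
  5 (successors {3, 4}): φ is true.
  6 (successors {0, 1, 3, 4, 6}): φ is true.
For instance, at 2:
  At 2: Dia q or Dia Box p is false, so not (Dia q or Dia Box p) is true.
    At 2: Dia q is false, Dia Box p is false, so Dia q or Dia Box p is false.
      At 2: Dia q requires q at some successor in {1, 2, 4, 5, 6}.
        At 1: q is false.
        At 2: q is false.
        At 4: q is false.
        At 5: q is false.
        At 6: q is false.
      So Dia q is false at 2.
      At 2: Dia Box p requires Box p at some successor in {1, 2, 4, 5, 6}.
        At 1: Box p is false.
        At 2: Box p is false.
        At 4: Box p is false.
        At 5: Box p is false.
        At 6: Box p is false.
      So Dia Box p is false at 2.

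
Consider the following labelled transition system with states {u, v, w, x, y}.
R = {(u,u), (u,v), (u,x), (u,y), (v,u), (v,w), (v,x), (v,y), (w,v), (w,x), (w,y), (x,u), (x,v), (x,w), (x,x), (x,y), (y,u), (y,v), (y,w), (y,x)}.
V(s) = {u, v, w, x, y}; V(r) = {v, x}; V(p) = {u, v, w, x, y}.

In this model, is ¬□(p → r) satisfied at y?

Yes

At y: □(p → r) is false, so ¬□(p → r) is true.
  At y: □(p → r) requires p → r at every successor {u, v, w, x}.
    p → r fails at u, so □(p → r) is false at y.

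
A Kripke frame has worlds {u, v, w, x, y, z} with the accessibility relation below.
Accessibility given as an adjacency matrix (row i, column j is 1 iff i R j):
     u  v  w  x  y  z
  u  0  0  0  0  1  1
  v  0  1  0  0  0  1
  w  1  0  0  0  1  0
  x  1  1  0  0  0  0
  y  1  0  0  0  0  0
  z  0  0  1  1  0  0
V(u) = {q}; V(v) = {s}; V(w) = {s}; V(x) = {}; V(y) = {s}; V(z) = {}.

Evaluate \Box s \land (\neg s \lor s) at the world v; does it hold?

No

At v: \Box s is false, \neg s \lor s is true, so \Box s \land (\neg s \lor s) is false.
  At v: \Box s requires s at every successor {v, z}.
    s fails at z, so \Box s is false at v.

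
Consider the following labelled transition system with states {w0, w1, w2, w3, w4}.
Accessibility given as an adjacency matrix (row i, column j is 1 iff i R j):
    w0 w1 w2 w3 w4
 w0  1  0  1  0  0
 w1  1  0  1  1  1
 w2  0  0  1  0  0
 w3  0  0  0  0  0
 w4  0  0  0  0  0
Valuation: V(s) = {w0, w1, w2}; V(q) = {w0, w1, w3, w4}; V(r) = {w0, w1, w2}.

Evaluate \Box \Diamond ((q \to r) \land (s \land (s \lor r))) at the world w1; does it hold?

No

At w1: \Box \Diamond ((q \to r) \land (s \land (s \lor r))) requires \Diamond ((q \to r) \land (s \land (s \lor r))) at every successor {w0, w2, w3, w4}.
  \Diamond ((q \to r) \land (s \land (s \lor r))) fails at w3, so \Box \Diamond ((q \to r) \land (s \land (s \lor r))) is false at w1.
    At w3: no accessible worlds, so \Diamond ((q \to r) \land (s \land (s \lor r))) is false.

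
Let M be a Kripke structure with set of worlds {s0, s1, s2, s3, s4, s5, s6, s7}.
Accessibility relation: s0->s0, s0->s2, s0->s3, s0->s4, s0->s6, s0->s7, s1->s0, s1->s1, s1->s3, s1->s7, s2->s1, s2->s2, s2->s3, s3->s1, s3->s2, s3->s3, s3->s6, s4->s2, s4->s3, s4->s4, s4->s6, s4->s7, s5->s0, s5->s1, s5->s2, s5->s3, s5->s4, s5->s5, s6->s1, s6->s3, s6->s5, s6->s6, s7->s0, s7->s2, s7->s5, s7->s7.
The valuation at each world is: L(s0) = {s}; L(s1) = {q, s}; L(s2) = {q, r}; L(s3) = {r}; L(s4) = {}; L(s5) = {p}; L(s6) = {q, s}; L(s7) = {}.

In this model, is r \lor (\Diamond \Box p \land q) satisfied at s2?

Yes

At s2: r is true, \Diamond \Box p \land q is false, so r \lor (\Diamond \Box p \land q) is true.
  At s2: \Diamond \Box p is false, q is true, so \Diamond \Box p \land q is false.
    At s2: \Diamond \Box p requires \Box p at some successor in {s1, s2, s3}.
      At s1: \Box p is false.
      At s2: \Box p is false.
      At s3: \Box p is false.
    So \Diamond \Box p is false at s2.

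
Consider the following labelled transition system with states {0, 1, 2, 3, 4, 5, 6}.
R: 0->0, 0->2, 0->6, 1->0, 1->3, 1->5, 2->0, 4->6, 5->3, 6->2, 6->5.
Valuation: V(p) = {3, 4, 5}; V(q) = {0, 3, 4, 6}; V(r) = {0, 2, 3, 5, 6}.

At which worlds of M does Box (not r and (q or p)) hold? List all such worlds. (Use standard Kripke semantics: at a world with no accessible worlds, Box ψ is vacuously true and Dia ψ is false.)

3

Recall that Box ψ holds at a world iff ψ holds at every accessible world, and Dia ψ holds iff ψ holds at some accessible world.
Let φ = Box (not r and (q or p)). Evaluate φ at each world:
  0 (successors {0, 2, 6}): φ is false.
  1 (successors {0, 3, 5}): φ is false.
  2 (successors {0}): φ is false.
  3 (successors ∅): φ is true.
  4 (successors {6}): φ is false.
  5 (successors {3}): φ is false.
  6 (successors {2, 5}): φ is false.
For instance, at 5:
  At 5: Box (not r and (q or p)) requires not r and (q or p) at every successor {3}.
    not r and (q or p) fails at 3, so Box (not r and (q or p)) is false at 5.
Satisfying worlds: {3}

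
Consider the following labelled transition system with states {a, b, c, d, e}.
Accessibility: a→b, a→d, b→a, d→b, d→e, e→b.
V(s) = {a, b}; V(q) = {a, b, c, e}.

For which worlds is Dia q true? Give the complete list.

a, b, d, e

Let φ = Dia q. Evaluate φ at each world:
  a (successors {b, d}): φ is true.
  b (successors {a}): φ is true.
  c (successors ∅): φ is false.
  d (successors {b, e}): φ is true.
  e (successors {b}): φ is true.
For instance, at e:
  At e: Dia q requires q at some successor in {b}.
    q holds at b, so Dia q is true at e.
Satisfying worlds: {a, b, d, e}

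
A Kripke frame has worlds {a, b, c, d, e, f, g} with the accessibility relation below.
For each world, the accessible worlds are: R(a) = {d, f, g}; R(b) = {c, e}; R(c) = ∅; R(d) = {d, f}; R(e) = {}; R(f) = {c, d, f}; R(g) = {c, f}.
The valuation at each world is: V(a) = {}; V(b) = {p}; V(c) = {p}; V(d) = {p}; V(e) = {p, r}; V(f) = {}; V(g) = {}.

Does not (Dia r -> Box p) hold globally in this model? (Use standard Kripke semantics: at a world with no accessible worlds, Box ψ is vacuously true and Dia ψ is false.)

Let φ = not (Dia r -> Box p). Evaluate φ at each world:
  a (successors {d, f, g}): φ is false.
  b (successors {c, e}): φ is false.
  c (successors ∅): φ is false.
  d (successors {d, f}): φ is false.
  e (successors ∅): φ is false.
  f (successors {c, d, f}): φ is false.
  g (successors {c, f}): φ is false.
Detail at a (counterexample):
  At a: Dia r -> Box p is true, so not (Dia r -> Box p) is false.
    At a: Dia r is false, Box p is false, so Dia r -> Box p is true.
      At a: Dia r requires r at some successor in {d, f, g}.
        At d: r is false.
        At f: r is false.
        At g: r is false.
      So Dia r is false at a.
      At a: Box p requires p at every successor {d, f, g}.
        p fails at f, so Box p is false at a.

No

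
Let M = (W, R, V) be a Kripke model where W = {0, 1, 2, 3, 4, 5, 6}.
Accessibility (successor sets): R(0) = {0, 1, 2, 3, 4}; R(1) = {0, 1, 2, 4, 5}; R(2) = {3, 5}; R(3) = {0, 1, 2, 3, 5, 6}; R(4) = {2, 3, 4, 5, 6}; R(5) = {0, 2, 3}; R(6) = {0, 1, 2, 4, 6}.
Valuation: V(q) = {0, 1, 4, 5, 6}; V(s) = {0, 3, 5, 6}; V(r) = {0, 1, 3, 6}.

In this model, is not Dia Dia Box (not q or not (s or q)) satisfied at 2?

At 2: Dia Dia Box (not q or not (s or q)) is false, so not Dia Dia Box (not q or not (s or q)) is true.
  At 2: Dia Dia Box (not q or not (s or q)) requires Dia Box (not q or not (s or q)) at some successor in {3, 5}.
    At 3: Dia Box (not q or not (s or q)) is false.
    At 5: Dia Box (not q or not (s or q)) is false.
  So Dia Dia Box (not q or not (s or q)) is false at 2.

Yes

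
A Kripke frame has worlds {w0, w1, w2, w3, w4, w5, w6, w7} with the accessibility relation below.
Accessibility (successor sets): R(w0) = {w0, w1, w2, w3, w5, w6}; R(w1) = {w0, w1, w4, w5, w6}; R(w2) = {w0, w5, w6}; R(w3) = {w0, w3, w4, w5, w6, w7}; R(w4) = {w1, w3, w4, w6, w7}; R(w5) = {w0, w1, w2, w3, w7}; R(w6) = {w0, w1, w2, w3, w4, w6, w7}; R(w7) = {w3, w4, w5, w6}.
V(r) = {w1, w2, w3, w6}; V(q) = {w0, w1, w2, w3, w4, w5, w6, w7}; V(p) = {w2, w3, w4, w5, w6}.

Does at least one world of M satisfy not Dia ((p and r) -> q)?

Let φ = not Dia ((p and r) -> q). Evaluate φ at each world:
  w0 (successors {w0, w1, w2, w3, w5, w6}): φ is false.
  w1 (successors {w0, w1, w4, w5, w6}): φ is false.
  w2 (successors {w0, w5, w6}): φ is false.
  w3 (successors {w0, w3, w4, w5, w6, w7}): φ is false.
  w4 (successors {w1, w3, w4, w6, w7}): φ is false.
  w5 (successors {w0, w1, w2, w3, w7}): φ is false.
  w6 (successors {w0, w1, w2, w3, w4, w6, w7}): φ is false.
  w7 (successors {w3, w4, w5, w6}): φ is false.
For instance, at w5:
  At w5: Dia ((p and r) -> q) is true, so not Dia ((p and r) -> q) is false.
    At w5: Dia ((p and r) -> q) requires (p and r) -> q at some successor in {w0, w1, w2, w3, w7}.
      (p and r) -> q holds at w0, so Dia ((p and r) -> q) is true at w5.

No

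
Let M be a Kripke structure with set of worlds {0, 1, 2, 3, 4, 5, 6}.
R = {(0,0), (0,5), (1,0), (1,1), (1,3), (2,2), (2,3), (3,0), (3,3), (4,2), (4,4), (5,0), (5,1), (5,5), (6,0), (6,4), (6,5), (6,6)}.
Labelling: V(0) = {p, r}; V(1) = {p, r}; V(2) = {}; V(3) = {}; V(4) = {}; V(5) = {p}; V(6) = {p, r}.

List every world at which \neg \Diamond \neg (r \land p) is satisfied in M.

Let φ = \neg \Diamond \neg (r \land p). Evaluate φ at each world:
  0 (successors {0, 5}): φ is false.
  1 (successors {0, 1, 3}): φ is false.
  2 (successors {2, 3}): φ is false.
  3 (successors {0, 3}): φ is false.
  4 (successors {2, 4}): φ is false.
  5 (successors {0, 1, 5}): φ is false.
  6 (successors {0, 4, 5, 6}): φ is false.
For instance, at 1:
  At 1: \Diamond \neg (r \land p) is true, so \neg \Diamond \neg (r \land p) is false.
    At 1: \Diamond \neg (r \land p) requires \neg (r \land p) at some successor in {0, 1, 3}.
      \neg (r \land p) holds at 3, so \Diamond \neg (r \land p) is true at 1.
Satisfying worlds: none.

none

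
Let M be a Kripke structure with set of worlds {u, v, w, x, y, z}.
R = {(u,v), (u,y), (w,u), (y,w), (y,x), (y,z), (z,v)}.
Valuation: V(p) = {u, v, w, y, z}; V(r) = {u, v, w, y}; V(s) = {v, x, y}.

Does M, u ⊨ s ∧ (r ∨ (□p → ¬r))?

At u: s is false, r ∨ (□p → ¬r) is true, so s ∧ (r ∨ (□p → ¬r)) is false.
  At u: r is true, □p → ¬r is false, so r ∨ (□p → ¬r) is true.
    At u: □p is true, ¬r is false, so □p → ¬r is false.
      At u: □p requires p at every successor {v, y}.
        At v: p is true.
        At y: p is true.
      So □p is true at u.

No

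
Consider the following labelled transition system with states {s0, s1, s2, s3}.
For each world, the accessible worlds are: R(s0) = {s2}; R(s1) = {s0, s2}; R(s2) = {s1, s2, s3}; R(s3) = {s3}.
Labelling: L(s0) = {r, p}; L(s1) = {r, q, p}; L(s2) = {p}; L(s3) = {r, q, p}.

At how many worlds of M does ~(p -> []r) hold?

3

Recall that []ψ holds at a world iff ψ holds at every accessible world, and <>ψ holds iff ψ holds at some accessible world.
Let φ = ~(p -> []r). Evaluate φ at each world:
  s0 (successors {s2}): φ is true.
  s1 (successors {s0, s2}): φ is true.
  s2 (successors {s1, s2, s3}): φ is true.
  s3 (successors {s3}): φ is false.
For instance, at s0:
  At s0: p -> []r is false, so ~(p -> []r) is true.
    At s0: p is true, []r is false, so p -> []r is false.
      At s0: []r requires r at every successor {s2}.
        r fails at s2, so []r is false at s0.
Satisfying worlds: {s0, s1, s2}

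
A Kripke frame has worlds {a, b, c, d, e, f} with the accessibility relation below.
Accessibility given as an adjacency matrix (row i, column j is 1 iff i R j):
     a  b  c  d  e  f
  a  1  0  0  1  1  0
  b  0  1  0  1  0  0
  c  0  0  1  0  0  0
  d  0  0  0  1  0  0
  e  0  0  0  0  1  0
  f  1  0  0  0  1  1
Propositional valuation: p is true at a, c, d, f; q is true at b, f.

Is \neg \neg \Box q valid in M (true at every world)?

Recall that \Box ψ holds at a world iff ψ holds at every accessible world, and \Diamond ψ holds iff ψ holds at some accessible world.
Let φ = \neg \neg \Box q. Evaluate φ at each world:
  a (successors {a, d, e}): φ is false.
  b (successors {b, d}): φ is false.
  c (successors {c}): φ is false.
  d (successors {d}): φ is false.
  e (successors {e}): φ is false.
  f (successors {a, e, f}): φ is false.
Detail at a (counterexample):
  At a: \neg \Box q is true, so \neg \neg \Box q is false.
    At a: \Box q is false, so \neg \Box q is true.
      At a: \Box q requires q at every successor {a, d, e}.
        q fails at a, so \Box q is false at a.

No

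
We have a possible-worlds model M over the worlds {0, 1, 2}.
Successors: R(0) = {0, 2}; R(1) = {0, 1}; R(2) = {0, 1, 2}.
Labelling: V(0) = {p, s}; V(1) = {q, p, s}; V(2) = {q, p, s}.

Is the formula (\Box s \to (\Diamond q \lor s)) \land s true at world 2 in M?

Yes

At 2: \Box s \to (\Diamond q \lor s) is true, s is true, so (\Box s \to (\Diamond q \lor s)) \land s is true.
  At 2: \Box s is true, \Diamond q \lor s is true, so \Box s \to (\Diamond q \lor s) is true.
    At 2: \Box s requires s at every successor {0, 1, 2}.
      At 0: s is true.
      At 1: s is true.
      At 2: s is true.
    So \Box s is true at 2.
    At 2: \Diamond q is true, s is true, so \Diamond q \lor s is true.
      At 2: \Diamond q requires q at some successor in {0, 1, 2}.
        q holds at 1, so \Diamond q is true at 2.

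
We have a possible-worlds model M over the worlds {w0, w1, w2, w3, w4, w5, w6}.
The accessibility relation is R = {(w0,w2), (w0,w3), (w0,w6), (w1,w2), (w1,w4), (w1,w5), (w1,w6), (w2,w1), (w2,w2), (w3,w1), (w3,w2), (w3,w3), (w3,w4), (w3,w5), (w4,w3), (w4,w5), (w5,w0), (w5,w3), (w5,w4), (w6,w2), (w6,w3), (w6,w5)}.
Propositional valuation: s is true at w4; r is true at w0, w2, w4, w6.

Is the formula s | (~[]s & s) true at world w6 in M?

No

At w6: s is false, ~[]s & s is false, so s | (~[]s & s) is false.
  At w6: ~[]s is true, s is false, so ~[]s & s is false.
    At w6: []s is false, so ~[]s is true.
      At w6: []s requires s at every successor {w2, w3, w5}.
        s fails at w2, so []s is false at w6.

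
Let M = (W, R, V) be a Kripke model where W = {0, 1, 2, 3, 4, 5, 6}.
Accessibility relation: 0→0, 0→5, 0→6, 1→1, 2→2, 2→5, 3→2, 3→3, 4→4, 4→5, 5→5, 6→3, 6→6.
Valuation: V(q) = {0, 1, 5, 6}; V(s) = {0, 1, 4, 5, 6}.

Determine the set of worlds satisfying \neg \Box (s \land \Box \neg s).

Let φ = \neg \Box (s \land \Box \neg s). Evaluate φ at each world:
  0 (successors {0, 5, 6}): φ is true.
  1 (successors {1}): φ is true.
  2 (successors {2, 5}): φ is true.
  3 (successors {2, 3}): φ is true.
  4 (successors {4, 5}): φ is true.
  5 (successors {5}): φ is true.
  6 (successors {3, 6}): φ is true.
For instance, at 4:
  At 4: \Box (s \land \Box \neg s) is false, so \neg \Box (s \land \Box \neg s) is true.
    At 4: \Box (s \land \Box \neg s) requires s \land \Box \neg s at every successor {4, 5}.
      s \land \Box \neg s fails at 4, so \Box (s \land \Box \neg s) is false at 4.
Satisfying worlds: {0, 1, 2, 3, 4, 5, 6}

0, 1, 2, 3, 4, 5, 6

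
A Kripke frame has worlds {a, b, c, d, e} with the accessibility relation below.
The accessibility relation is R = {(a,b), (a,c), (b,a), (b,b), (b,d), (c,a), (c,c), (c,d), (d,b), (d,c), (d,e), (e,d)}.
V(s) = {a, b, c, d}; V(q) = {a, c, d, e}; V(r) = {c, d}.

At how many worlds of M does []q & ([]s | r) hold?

Let φ = []q & ([]s | r). Evaluate φ at each world:
  a (successors {b, c}): φ is false.
  b (successors {a, b, d}): φ is false.
  c (successors {a, c, d}): φ is true.
  d (successors {b, c, e}): φ is false.
  e (successors {d}): φ is true.
For instance, at c:
  At c: []q is true, []s | r is true, so []q & ([]s | r) is true.
    At c: []q requires q at every successor {a, c, d}.
      At a: q is true.
      At c: q is true.
      At d: q is true.
    So []q is true at c.
    At c: []s is true, r is true, so []s | r is true.
      At c: []s requires s at every successor {a, c, d}.
        At a: s is true.
        At c: s is true.
        At d: s is true.
      So []s is true at c.
Satisfying worlds: {c, e}

2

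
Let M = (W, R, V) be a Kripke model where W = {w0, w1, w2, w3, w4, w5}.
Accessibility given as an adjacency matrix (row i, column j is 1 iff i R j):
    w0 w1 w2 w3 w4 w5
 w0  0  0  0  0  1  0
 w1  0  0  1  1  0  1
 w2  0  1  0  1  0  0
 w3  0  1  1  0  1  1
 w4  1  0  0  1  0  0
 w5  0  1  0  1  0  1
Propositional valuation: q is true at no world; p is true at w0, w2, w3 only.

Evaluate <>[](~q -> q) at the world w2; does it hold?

Recall that []ψ holds at a world iff ψ holds at every accessible world, and <>ψ holds iff ψ holds at some accessible world.
At w2: <>[](~q -> q) requires [](~q -> q) at some successor in {w1, w3}.
  At w1: [](~q -> q) is false.
  At w3: [](~q -> q) is false.
So <>[](~q -> q) is false at w2.

No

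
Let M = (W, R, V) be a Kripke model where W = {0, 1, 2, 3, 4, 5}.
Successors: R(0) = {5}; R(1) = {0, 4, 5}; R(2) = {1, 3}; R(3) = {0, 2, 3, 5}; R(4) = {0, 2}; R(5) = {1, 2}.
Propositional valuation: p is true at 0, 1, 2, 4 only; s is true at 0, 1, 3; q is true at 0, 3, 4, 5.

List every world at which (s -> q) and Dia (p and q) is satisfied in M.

Let φ = (s -> q) and Dia (p and q). Evaluate φ at each world:
  0 (successors {5}): φ is false.
  1 (successors {0, 4, 5}): φ is false.
  2 (successors {1, 3}): φ is false.
  3 (successors {0, 2, 3, 5}): φ is true.
  4 (successors {0, 2}): φ is true.
  5 (successors {1, 2}): φ is false.
For instance, at 5:
  At 5: s -> q is true, Dia (p and q) is false, so (s -> q) and Dia (p and q) is false.
    At 5: Dia (p and q) requires p and q at some successor in {1, 2}.
      At 1: p and q is false.
      At 2: p and q is false.
    So Dia (p and q) is false at 5.
Satisfying worlds: {3, 4}

3, 4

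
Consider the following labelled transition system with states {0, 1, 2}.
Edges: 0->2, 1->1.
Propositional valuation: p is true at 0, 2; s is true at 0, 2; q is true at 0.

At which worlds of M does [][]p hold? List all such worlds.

0, 2

Recall that []ψ holds at a world iff ψ holds at every accessible world, and <>ψ holds iff ψ holds at some accessible world.
Let φ = [][]p. Evaluate φ at each world:
  0 (successors {2}): φ is true.
  1 (successors {1}): φ is false.
  2 (successors ∅): φ is true.
For instance, at 0:
  At 0: [][]p requires []p at every successor {2}.
      At 2: no accessible worlds, so []p holds vacuously.
  So [][]p is true at 0.
Satisfying worlds: {0, 2}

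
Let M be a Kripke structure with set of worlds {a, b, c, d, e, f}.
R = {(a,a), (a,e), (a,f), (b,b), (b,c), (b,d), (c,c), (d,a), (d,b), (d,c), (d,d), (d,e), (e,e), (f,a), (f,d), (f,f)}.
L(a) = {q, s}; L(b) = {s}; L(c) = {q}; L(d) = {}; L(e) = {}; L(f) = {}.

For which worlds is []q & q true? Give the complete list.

c

Let φ = []q & q. Evaluate φ at each world:
  a (successors {a, e, f}): φ is false.
  b (successors {b, c, d}): φ is false.
  c (successors {c}): φ is true.
  d (successors {a, b, c, d, e}): φ is false.
  e (successors {e}): φ is false.
  f (successors {a, d, f}): φ is false.
For instance, at b:
  At b: []q is false, q is false, so []q & q is false.
    At b: []q requires q at every successor {b, c, d}.
      q fails at b, so []q is false at b.
Satisfying worlds: {c}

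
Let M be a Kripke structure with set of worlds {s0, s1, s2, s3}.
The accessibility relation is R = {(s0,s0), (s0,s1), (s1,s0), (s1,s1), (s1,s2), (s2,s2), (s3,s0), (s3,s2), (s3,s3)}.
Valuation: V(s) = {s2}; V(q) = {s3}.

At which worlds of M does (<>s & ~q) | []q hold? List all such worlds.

Let φ = (<>s & ~q) | []q. Evaluate φ at each world:
  s0 (successors {s0, s1}): φ is false.
  s1 (successors {s0, s1, s2}): φ is true.
  s2 (successors {s2}): φ is true.
  s3 (successors {s0, s2, s3}): φ is false.
For instance, at s0:
  At s0: <>s & ~q is false, []q is false, so (<>s & ~q) | []q is false.
    At s0: <>s is false, ~q is true, so <>s & ~q is false.
      At s0: <>s requires s at some successor in {s0, s1}.
        At s0: s is false.
        At s1: s is false.
      So <>s is false at s0.
    At s0: []q requires q at every successor {s0, s1}.
      q fails at s0, so []q is false at s0.
Satisfying worlds: {s1, s2}

s1, s2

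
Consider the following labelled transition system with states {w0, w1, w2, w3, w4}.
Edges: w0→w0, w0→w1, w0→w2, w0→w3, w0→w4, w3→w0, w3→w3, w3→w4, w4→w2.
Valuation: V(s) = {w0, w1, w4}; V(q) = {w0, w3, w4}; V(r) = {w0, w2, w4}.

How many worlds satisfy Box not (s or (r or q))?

2

Recall that Box ψ holds at a world iff ψ holds at every accessible world, and Dia ψ holds iff ψ holds at some accessible world.
Let φ = Box not (s or (r or q)). Evaluate φ at each world:
  w0 (successors {w0, w1, w2, w3, w4}): φ is false.
  w1 (successors ∅): φ is true.
  w2 (successors ∅): φ is true.
  w3 (successors {w0, w3, w4}): φ is false.
  w4 (successors {w2}): φ is false.
For instance, at w3:
  At w3: Box not (s or (r or q)) requires not (s or (r or q)) at every successor {w0, w3, w4}.
    not (s or (r or q)) fails at w0, so Box not (s or (r or q)) is false at w3.
Satisfying worlds: {w1, w2}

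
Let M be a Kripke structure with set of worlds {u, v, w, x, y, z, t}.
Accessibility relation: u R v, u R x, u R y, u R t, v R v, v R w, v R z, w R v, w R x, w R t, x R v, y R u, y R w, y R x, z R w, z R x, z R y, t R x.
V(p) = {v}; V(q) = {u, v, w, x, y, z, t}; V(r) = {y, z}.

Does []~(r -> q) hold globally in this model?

Let φ = []~(r -> q). Evaluate φ at each world:
  u (successors {v, x, y, t}): φ is false.
  v (successors {v, w, z}): φ is false.
  w (successors {v, x, t}): φ is false.
  x (successors {v}): φ is false.
  y (successors {u, w, x}): φ is false.
  z (successors {w, x, y}): φ is false.
  t (successors {x}): φ is false.
Detail at u (counterexample):
  At u: []~(r -> q) requires ~(r -> q) at every successor {v, x, y, t}.
    ~(r -> q) fails at v, so []~(r -> q) is false at u.

No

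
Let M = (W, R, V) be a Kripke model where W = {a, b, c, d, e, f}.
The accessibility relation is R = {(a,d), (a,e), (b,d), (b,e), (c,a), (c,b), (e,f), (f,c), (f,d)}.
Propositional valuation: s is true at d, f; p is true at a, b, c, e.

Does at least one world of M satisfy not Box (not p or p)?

Let φ = not Box (not p or p). Evaluate φ at each world:
  a (successors {d, e}): φ is false.
  b (successors {d, e}): φ is false.
  c (successors {a, b}): φ is false.
  d (successors ∅): φ is false.
  e (successors {f}): φ is false.
  f (successors {c, d}): φ is false.
For instance, at f:
  At f: Box (not p or p) is true, so not Box (not p or p) is false.
    At f: Box (not p or p) requires not p or p at every successor {c, d}.
      At c: not p or p is true.
      At d: not p or p is true.
    So Box (not p or p) is true at f.

No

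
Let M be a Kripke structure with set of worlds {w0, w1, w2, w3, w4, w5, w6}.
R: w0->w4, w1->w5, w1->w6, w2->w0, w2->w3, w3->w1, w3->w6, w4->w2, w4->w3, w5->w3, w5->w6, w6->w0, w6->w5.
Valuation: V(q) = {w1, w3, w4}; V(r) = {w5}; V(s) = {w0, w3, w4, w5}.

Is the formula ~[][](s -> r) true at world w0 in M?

Yes

At w0: [][](s -> r) is false, so ~[][](s -> r) is true.
  At w0: [][](s -> r) requires [](s -> r) at every successor {w4}.
    [](s -> r) fails at w4, so [][](s -> r) is false at w0.
      At w4: [](s -> r) requires s -> r at every successor {w2, w3}.
        s -> r fails at w3, so [](s -> r) is false at w4.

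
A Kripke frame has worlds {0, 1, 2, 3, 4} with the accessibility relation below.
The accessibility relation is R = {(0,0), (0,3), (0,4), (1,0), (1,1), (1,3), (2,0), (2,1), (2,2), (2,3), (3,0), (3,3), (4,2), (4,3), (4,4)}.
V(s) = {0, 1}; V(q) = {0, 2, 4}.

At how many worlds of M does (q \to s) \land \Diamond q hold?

Recall that \Diamond ψ holds at a world iff ψ holds at some accessible world.
Let φ = (q \to s) \land \Diamond q. Evaluate φ at each world:
  0 (successors {0, 3, 4}): φ is true.
  1 (successors {0, 1, 3}): φ is true.
  2 (successors {0, 1, 2, 3}): φ is false.
  3 (successors {0, 3}): φ is true.
  4 (successors {2, 3, 4}): φ is false.
For instance, at 4:
  At 4: q \to s is false, \Diamond q is true, so (q \to s) \land \Diamond q is false.
    At 4: \Diamond q requires q at some successor in {2, 3, 4}.
      q holds at 2, so \Diamond q is true at 4.
Satisfying worlds: {0, 1, 3}

3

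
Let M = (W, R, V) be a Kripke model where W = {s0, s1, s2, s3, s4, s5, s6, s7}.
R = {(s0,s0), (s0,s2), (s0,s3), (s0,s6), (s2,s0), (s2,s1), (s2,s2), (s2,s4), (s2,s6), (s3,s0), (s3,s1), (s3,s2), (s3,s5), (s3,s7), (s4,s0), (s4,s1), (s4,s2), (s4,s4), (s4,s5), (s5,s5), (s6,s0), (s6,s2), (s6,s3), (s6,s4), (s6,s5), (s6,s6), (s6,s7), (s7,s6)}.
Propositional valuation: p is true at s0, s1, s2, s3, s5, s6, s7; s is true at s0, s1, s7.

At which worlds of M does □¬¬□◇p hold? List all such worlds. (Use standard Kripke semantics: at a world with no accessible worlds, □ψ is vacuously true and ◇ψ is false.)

s1, s5, s7

Recall that □ψ holds at a world iff ψ holds at every accessible world, and ◇ψ holds iff ψ holds at some accessible world.
Let φ = □¬¬□◇p. Evaluate φ at each world:
  s0 (successors {s0, s2, s3, s6}): φ is false.
  s1 (successors ∅): φ is true.
  s2 (successors {s0, s1, s2, s4, s6}): φ is false.
  s3 (successors {s0, s1, s2, s5, s7}): φ is false.
  s4 (successors {s0, s1, s2, s4, s5}): φ is false.
  s5 (successors {s5}): φ is true.
  s6 (successors {s0, s2, s3, s4, s5, s6, s7}): φ is false.
  s7 (successors {s6}): φ is true.
For instance, at s4:
  At s4: □¬¬□◇p requires ¬¬□◇p at every successor {s0, s1, s2, s4, s5}.
    ¬¬□◇p fails at s2, so □¬¬□◇p is false at s4.
      At s2: ¬□◇p is true, so ¬¬□◇p is false.
Satisfying worlds: {s1, s5, s7}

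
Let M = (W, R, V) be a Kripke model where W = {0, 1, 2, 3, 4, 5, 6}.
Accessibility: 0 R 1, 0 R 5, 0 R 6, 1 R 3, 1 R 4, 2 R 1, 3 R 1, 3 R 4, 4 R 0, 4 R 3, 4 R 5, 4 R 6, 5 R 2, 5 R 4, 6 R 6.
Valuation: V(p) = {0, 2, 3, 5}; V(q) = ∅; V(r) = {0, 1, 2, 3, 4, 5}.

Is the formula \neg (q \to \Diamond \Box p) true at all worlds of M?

Let φ = \neg (q \to \Diamond \Box p). Evaluate φ at each world:
  0 (successors {1, 5, 6}): φ is false.
  1 (successors {3, 4}): φ is false.
  2 (successors {1}): φ is false.
  3 (successors {1, 4}): φ is false.
  4 (successors {0, 3, 5, 6}): φ is false.
  5 (successors {2, 4}): φ is false.
  6 (successors {6}): φ is false.
Detail at 0 (counterexample):
  At 0: q \to \Diamond \Box p is true, so \neg (q \to \Diamond \Box p) is false.
    At 0: q is false, \Diamond \Box p is false, so q \to \Diamond \Box p is true.
      At 0: \Diamond \Box p requires \Box p at some successor in {1, 5, 6}.
        At 1: \Box p is false.
        At 5: \Box p is false.
        At 6: \Box p is false.
      So \Diamond \Box p is false at 0.

No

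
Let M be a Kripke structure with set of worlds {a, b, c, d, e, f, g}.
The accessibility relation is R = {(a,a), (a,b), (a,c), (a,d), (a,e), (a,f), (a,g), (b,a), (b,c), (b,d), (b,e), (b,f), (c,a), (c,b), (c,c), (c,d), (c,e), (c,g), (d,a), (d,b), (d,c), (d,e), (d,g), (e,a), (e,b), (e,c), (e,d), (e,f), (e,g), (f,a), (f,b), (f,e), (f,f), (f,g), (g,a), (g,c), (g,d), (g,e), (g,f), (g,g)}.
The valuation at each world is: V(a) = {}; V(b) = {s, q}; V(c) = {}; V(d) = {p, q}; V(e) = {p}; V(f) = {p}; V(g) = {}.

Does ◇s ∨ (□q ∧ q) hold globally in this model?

Recall that □ψ holds at a world iff ψ holds at every accessible world, and ◇ψ holds iff ψ holds at some accessible world.
Let φ = ◇s ∨ (□q ∧ q). Evaluate φ at each world:
  a (successors {a, b, c, d, e, f, g}): φ is true.
  b (successors {a, c, d, e, f}): φ is false.
  c (successors {a, b, c, d, e, g}): φ is true.
  d (successors {a, b, c, e, g}): φ is true.
  e (successors {a, b, c, d, f, g}): φ is true.
  f (successors {a, b, e, f, g}): φ is true.
  g (successors {a, c, d, e, f, g}): φ is false.
Detail at b (counterexample):
  At b: ◇s is false, □q ∧ q is false, so ◇s ∨ (□q ∧ q) is false.
    At b: ◇s requires s at some successor in {a, c, d, e, f}.
      At a: s is false.
      At c: s is false.
      At d: s is false.
      At e: s is false.
      At f: s is false.
    So ◇s is false at b.
    At b: □q is false, q is true, so □q ∧ q is false.
      At b: □q requires q at every successor {a, c, d, e, f}.
        q fails at a, so □q is false at b.

No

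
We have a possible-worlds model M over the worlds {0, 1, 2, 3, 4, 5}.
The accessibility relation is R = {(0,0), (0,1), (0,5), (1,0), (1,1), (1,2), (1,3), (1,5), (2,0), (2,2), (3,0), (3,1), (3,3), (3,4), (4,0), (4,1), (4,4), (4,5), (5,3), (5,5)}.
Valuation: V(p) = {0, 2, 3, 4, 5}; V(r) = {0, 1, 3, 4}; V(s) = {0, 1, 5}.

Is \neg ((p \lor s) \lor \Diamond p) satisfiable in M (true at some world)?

No

Let φ = \neg ((p \lor s) \lor \Diamond p). Evaluate φ at each world:
  0 (successors {0, 1, 5}): φ is false.
  1 (successors {0, 1, 2, 3, 5}): φ is false.
  2 (successors {0, 2}): φ is false.
  3 (successors {0, 1, 3, 4}): φ is false.
  4 (successors {0, 1, 4, 5}): φ is false.
  5 (successors {3, 5}): φ is false.
For instance, at 2:
  At 2: (p \lor s) \lor \Diamond p is true, so \neg ((p \lor s) \lor \Diamond p) is false.
    At 2: p \lor s is true, \Diamond p is true, so (p \lor s) \lor \Diamond p is true.
      At 2: \Diamond p requires p at some successor in {0, 2}.
        p holds at 0, so \Diamond p is true at 2.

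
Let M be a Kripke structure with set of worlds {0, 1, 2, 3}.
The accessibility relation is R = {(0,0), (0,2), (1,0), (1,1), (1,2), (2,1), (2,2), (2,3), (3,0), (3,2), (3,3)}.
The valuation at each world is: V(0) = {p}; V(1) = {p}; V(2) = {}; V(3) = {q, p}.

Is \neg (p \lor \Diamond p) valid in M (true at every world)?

No

Let φ = \neg (p \lor \Diamond p). Evaluate φ at each world:
  0 (successors {0, 2}): φ is false.
  1 (successors {0, 1, 2}): φ is false.
  2 (successors {1, 2, 3}): φ is false.
  3 (successors {0, 2, 3}): φ is false.
Detail at 0 (counterexample):
  At 0: p \lor \Diamond p is true, so \neg (p \lor \Diamond p) is false.
    At 0: p is true, \Diamond p is true, so p \lor \Diamond p is true.
      At 0: \Diamond p requires p at some successor in {0, 2}.
        p holds at 0, so \Diamond p is true at 0.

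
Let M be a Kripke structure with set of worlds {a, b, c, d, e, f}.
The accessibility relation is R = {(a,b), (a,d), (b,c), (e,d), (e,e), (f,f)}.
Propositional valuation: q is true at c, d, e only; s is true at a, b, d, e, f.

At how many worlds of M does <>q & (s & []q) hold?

2

Recall that []ψ holds at a world iff ψ holds at every accessible world, and <>ψ holds iff ψ holds at some accessible world.
Let φ = <>q & (s & []q). Evaluate φ at each world:
  a (successors {b, d}): φ is false.
  b (successors {c}): φ is true.
  c (successors ∅): φ is false.
  d (successors ∅): φ is false.
  e (successors {d, e}): φ is true.
  f (successors {f}): φ is false.
For instance, at e:
  At e: <>q is true, s & []q is true, so <>q & (s & []q) is true.
    At e: <>q requires q at some successor in {d, e}.
      q holds at d, so <>q is true at e.
    At e: s is true, []q is true, so s & []q is true.
      At e: []q requires q at every successor {d, e}.
        At d: q is true.
        At e: q is true.
      So []q is true at e.
Satisfying worlds: {b, e}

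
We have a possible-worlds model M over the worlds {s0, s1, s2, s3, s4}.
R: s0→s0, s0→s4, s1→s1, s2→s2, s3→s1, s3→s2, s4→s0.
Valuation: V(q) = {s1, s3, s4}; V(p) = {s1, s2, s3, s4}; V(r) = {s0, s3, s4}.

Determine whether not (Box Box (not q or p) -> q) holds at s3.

At s3: Box Box (not q or p) -> q is true, so not (Box Box (not q or p) -> q) is false.
  At s3: Box Box (not q or p) is true, q is true, so Box Box (not q or p) -> q is true.
    At s3: Box Box (not q or p) requires Box (not q or p) at every successor {s1, s2}.
      At s1: Box (not q or p) is true.
      At s2: Box (not q or p) is true.
    So Box Box (not q or p) is true at s3.

No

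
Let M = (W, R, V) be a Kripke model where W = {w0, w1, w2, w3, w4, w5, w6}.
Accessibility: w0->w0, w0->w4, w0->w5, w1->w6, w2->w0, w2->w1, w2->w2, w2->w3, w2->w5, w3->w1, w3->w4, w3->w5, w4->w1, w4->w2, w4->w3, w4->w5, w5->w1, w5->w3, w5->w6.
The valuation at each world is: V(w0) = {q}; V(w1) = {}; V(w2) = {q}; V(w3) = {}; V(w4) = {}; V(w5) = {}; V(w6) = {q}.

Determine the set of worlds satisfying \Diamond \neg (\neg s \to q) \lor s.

Recall that \Diamond ψ holds at a world iff ψ holds at some accessible world.
Let φ = \Diamond \neg (\neg s \to q) \lor s. Evaluate φ at each world:
  w0 (successors {w0, w4, w5}): φ is true.
  w1 (successors {w6}): φ is false.
  w2 (successors {w0, w1, w2, w3, w5}): φ is true.
  w3 (successors {w1, w4, w5}): φ is true.
  w4 (successors {w1, w2, w3, w5}): φ is true.
  w5 (successors {w1, w3, w6}): φ is true.
  w6 (successors ∅): φ is false.
For instance, at w1:
  At w1: \Diamond \neg (\neg s \to q) is false, s is false, so \Diamond \neg (\neg s \to q) \lor s is false.
    At w1: \Diamond \neg (\neg s \to q) requires \neg (\neg s \to q) at some successor in {w6}.
      At w6: \neg (\neg s \to q) is false.
    So \Diamond \neg (\neg s \to q) is false at w1.
Satisfying worlds: {w0, w2, w3, w4, w5}

w0, w2, w3, w4, w5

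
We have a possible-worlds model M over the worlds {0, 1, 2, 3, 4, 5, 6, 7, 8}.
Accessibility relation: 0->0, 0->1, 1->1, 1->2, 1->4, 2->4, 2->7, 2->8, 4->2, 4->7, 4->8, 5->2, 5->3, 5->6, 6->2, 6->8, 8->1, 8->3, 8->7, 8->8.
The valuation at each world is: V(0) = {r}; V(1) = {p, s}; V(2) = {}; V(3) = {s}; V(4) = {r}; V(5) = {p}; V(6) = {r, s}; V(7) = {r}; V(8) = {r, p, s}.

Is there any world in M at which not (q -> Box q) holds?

Let φ = not (q -> Box q). Evaluate φ at each world:
  0 (successors {0, 1}): φ is false.
  1 (successors {1, 2, 4}): φ is false.
  2 (successors {4, 7, 8}): φ is false.
  3 (successors ∅): φ is false.
  4 (successors {2, 7, 8}): φ is false.
  5 (successors {2, 3, 6}): φ is false.
  6 (successors {2, 8}): φ is false.
  7 (successors ∅): φ is false.
  8 (successors {1, 3, 7, 8}): φ is false.
For instance, at 8:
  At 8: q -> Box q is true, so not (q -> Box q) is false.
    At 8: q is false, Box q is false, so q -> Box q is true.
      At 8: Box q requires q at every successor {1, 3, 7, 8}.
        q fails at 1, so Box q is false at 8.

No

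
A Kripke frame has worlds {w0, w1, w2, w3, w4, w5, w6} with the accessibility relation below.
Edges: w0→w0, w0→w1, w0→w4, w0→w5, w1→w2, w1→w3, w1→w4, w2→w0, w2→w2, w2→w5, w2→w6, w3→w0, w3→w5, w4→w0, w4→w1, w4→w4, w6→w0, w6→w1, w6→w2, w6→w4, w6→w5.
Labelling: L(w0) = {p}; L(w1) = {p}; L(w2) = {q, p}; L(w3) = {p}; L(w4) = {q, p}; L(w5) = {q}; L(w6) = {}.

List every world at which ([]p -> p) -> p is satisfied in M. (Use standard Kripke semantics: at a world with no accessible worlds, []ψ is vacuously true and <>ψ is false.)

Recall that []ψ holds at a world iff ψ holds at every accessible world, and <>ψ holds iff ψ holds at some accessible world.
Let φ = ([]p -> p) -> p. Evaluate φ at each world:
  w0 (successors {w0, w1, w4, w5}): φ is true.
  w1 (successors {w2, w3, w4}): φ is true.
  w2 (successors {w0, w2, w5, w6}): φ is true.
  w3 (successors {w0, w5}): φ is true.
  w4 (successors {w0, w1, w4}): φ is true.
  w5 (successors ∅): φ is true.
  w6 (successors {w0, w1, w2, w4, w5}): φ is false.
For instance, at w0:
  At w0: []p -> p is true, p is true, so ([]p -> p) -> p is true.
    At w0: []p is false, p is true, so []p -> p is true.
      At w0: []p requires p at every successor {w0, w1, w4, w5}.
        p fails at w5, so []p is false at w0.
Satisfying worlds: {w0, w1, w2, w3, w4, w5}

w0, w1, w2, w3, w4, w5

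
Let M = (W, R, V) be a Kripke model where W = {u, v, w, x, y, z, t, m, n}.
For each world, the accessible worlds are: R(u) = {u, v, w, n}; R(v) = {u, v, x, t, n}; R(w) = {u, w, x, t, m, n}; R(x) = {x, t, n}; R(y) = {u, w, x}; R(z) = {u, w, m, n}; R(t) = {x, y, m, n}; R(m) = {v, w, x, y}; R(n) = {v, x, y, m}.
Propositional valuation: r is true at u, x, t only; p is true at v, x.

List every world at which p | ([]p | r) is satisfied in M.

Let φ = p | ([]p | r). Evaluate φ at each world:
  u (successors {u, v, w, n}): φ is true.
  v (successors {u, v, x, t, n}): φ is true.
  w (successors {u, w, x, t, m, n}): φ is false.
  x (successors {x, t, n}): φ is true.
  y (successors {u, w, x}): φ is false.
  z (successors {u, w, m, n}): φ is false.
  t (successors {x, y, m, n}): φ is true.
  m (successors {v, w, x, y}): φ is false.
  n (successors {v, x, y, m}): φ is false.
For instance, at v:
  At v: p is true, []p | r is false, so p | ([]p | r) is true.
    At v: []p is false, r is false, so []p | r is false.
      At v: []p requires p at every successor {u, v, x, t, n}.
        p fails at u, so []p is false at v.
Satisfying worlds: {u, v, x, t}

u, v, x, t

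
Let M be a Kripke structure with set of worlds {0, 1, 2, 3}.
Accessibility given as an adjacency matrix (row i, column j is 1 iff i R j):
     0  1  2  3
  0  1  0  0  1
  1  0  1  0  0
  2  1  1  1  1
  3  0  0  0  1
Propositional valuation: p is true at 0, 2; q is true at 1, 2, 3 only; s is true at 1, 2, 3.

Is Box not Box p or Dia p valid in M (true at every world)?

Let φ = Box not Box p or Dia p. Evaluate φ at each world:
  0 (successors {0, 3}): φ is true.
  1 (successors {1}): φ is true.
  2 (successors {0, 1, 2, 3}): φ is true.
  3 (successors {3}): φ is true.
For instance, at 0:
  At 0: Box not Box p is true, Dia p is true, so Box not Box p or Dia p is true.
    At 0: Box not Box p requires not Box p at every successor {0, 3}.
      At 0: not Box p is true.
      At 3: not Box p is true.
    So Box not Box p is true at 0.
    At 0: Dia p requires p at some successor in {0, 3}.
      p holds at 0, so Dia p is true at 0.

Yes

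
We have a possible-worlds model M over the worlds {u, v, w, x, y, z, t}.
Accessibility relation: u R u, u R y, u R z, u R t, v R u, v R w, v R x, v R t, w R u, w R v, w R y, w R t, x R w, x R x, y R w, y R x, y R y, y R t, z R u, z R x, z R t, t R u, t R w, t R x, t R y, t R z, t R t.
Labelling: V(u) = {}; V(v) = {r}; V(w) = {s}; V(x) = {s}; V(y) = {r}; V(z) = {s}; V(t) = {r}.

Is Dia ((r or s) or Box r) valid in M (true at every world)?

Let φ = Dia ((r or s) or Box r). Evaluate φ at each world:
  u (successors {u, y, z, t}): φ is true.
  v (successors {u, w, x, t}): φ is true.
  w (successors {u, v, y, t}): φ is true.
  x (successors {w, x}): φ is true.
  y (successors {w, x, y, t}): φ is true.
  z (successors {u, x, t}): φ is true.
  t (successors {u, w, x, y, z, t}): φ is true.
For instance, at v:
  At v: Dia ((r or s) or Box r) requires (r or s) or Box r at some successor in {u, w, x, t}.
    (r or s) or Box r holds at w, so Dia ((r or s) or Box r) is true at v.
      At w: r or s is true, Box r is false, so (r or s) or Box r is true.

Yes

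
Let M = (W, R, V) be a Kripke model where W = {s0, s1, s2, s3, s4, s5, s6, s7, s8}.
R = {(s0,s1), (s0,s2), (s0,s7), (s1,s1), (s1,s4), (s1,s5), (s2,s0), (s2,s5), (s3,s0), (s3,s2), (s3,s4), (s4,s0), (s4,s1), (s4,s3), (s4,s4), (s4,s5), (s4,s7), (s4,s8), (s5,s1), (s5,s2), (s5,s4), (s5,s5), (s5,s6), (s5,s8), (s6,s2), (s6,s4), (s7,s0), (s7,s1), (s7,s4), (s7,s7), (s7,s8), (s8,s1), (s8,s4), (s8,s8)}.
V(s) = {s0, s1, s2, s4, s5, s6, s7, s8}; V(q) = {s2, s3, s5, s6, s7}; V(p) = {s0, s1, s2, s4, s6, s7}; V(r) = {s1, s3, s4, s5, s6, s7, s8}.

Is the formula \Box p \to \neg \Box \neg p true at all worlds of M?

Let φ = \Box p \to \neg \Box \neg p. Evaluate φ at each world:
  s0 (successors {s1, s2, s7}): φ is true.
  s1 (successors {s1, s4, s5}): φ is true.
  s2 (successors {s0, s5}): φ is true.
  s3 (successors {s0, s2, s4}): φ is true.
  s4 (successors {s0, s1, s3, s4, s5, s7, s8}): φ is true.
  s5 (successors {s1, s2, s4, s5, s6, s8}): φ is true.
  s6 (successors {s2, s4}): φ is true.
  s7 (successors {s0, s1, s4, s7, s8}): φ is true.
  s8 (successors {s1, s4, s8}): φ is true.
For instance, at s8:
  At s8: \Box p is false, \neg \Box \neg p is true, so \Box p \to \neg \Box \neg p is true.
    At s8: \Box p requires p at every successor {s1, s4, s8}.
      p fails at s8, so \Box p is false at s8.
    At s8: \Box \neg p is false, so \neg \Box \neg p is true.
      At s8: \Box \neg p requires \neg p at every successor {s1, s4, s8}.
        \neg p fails at s1, so \Box \neg p is false at s8.

Yes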